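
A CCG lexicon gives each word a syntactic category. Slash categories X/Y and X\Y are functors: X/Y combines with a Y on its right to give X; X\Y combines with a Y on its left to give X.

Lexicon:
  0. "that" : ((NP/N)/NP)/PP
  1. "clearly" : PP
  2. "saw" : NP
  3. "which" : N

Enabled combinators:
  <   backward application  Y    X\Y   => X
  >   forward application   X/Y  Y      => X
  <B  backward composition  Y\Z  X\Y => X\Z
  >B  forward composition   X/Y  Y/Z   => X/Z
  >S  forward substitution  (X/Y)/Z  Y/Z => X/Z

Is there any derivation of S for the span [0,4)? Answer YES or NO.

NO

((NP/N)/NP)/PP PP NP N
CKY chart[0,4] = {NP}; S ∉ chart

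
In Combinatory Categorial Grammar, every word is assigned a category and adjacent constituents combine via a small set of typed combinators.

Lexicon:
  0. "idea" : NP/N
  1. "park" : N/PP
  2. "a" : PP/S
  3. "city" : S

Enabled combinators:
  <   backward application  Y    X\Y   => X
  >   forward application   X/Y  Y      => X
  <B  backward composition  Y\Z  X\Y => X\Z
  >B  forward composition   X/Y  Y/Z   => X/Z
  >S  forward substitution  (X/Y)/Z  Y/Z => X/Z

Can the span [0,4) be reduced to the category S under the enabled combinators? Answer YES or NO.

NO

NP/N N/PP PP/S S
CKY chart[0,4] = {NP}; S ∉ chart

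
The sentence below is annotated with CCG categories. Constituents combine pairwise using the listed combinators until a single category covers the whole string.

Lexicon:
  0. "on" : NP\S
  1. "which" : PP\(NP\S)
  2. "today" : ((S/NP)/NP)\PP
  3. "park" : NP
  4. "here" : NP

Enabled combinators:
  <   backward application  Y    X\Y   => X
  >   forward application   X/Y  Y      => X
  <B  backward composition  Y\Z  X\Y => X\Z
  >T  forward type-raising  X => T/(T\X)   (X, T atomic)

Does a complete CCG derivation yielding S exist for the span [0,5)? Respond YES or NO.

[0,5] S   >
  [0,4] S/NP   >
    [0,3] (S/NP)/NP   <
      [0,2] PP   <
        [0,1] "on" : NP\S
        [1,2] "which" : PP\(NP\S)
      [2,3] "today" : ((S/NP)/NP)\PP
    [3,4] "park" : NP
  [4,5] "here" : NP

YES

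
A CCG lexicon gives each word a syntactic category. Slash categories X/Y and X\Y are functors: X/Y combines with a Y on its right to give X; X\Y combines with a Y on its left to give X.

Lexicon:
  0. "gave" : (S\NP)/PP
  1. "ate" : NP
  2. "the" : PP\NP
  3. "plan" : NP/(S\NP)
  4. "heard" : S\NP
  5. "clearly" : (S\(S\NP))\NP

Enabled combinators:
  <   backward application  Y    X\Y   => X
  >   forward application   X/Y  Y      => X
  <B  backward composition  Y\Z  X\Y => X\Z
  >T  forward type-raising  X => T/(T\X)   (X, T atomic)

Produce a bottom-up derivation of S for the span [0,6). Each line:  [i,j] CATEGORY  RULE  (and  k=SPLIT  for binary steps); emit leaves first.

[0,6] S   <
  [0,3] S\NP   >
    [0,1] "gave" : (S\NP)/PP
    [1,3] PP   >
      [1,2] PP/(PP\NP)   >T
        [1,2] "ate" : NP
      [2,3] "the" : PP\NP
  [3,6] S\(S\NP)   <
    [3,5] NP   >
      [3,4] "plan" : NP/(S\NP)
      [4,5] "heard" : S\NP
    [5,6] "clearly" : (S\(S\NP))\NP

[0,1] (S\NP)/PP  lex  "gave"
[1,2] NP  lex  "ate"
[1,2] PP/(PP\NP)  >T
[2,3] PP\NP  lex  "the"
[1,3] PP  >  k=2
[0,3] S\NP  >  k=1
[3,4] NP/(S\NP)  lex  "plan"
[4,5] S\NP  lex  "heard"
[3,5] NP  >  k=4
[5,6] (S\(S\NP))\NP  lex  "clearly"
[3,6] S\(S\NP)  <  k=5
[0,6] S  <  k=3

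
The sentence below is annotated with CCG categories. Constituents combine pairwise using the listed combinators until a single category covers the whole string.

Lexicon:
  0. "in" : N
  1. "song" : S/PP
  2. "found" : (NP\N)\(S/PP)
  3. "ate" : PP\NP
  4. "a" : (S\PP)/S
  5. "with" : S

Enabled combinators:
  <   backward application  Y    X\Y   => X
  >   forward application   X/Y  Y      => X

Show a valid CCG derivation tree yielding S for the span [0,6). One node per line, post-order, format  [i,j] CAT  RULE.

[0,6] S   <
  [0,4] PP   <
    [0,3] NP   <
      [0,1] "in" : N
      [1,3] NP\N   <
        [1,2] "song" : S/PP
        [2,3] "found" : (NP\N)\(S/PP)
    [3,4] "ate" : PP\NP
  [4,6] S\PP   >
    [4,5] "a" : (S\PP)/S
    [5,6] "with" : S

[0,1] N  lex  "in"
[1,2] S/PP  lex  "song"
[2,3] (NP\N)\(S/PP)  lex  "found"
[1,3] NP\N  <  k=2
[0,3] NP  <  k=1
[3,4] PP\NP  lex  "ate"
[0,4] PP  <  k=3
[4,5] (S\PP)/S  lex  "a"
[5,6] S  lex  "with"
[4,6] S\PP  >  k=5
[0,6] S  <  k=4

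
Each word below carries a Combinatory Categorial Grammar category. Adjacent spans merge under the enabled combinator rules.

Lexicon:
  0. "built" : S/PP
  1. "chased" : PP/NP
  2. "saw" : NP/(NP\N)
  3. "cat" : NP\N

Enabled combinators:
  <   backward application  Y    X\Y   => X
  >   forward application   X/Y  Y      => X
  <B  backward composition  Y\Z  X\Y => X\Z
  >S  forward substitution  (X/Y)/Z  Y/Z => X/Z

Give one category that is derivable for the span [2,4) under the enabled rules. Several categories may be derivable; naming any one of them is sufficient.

[0,4] S   >
  [0,1] "built" : S/PP
  [1,4] PP   >
    [1,2] "chased" : PP/NP
    [2,4] NP   >
      [2,3] "saw" : NP/(NP\N)
      [3,4] "cat" : NP\N

NP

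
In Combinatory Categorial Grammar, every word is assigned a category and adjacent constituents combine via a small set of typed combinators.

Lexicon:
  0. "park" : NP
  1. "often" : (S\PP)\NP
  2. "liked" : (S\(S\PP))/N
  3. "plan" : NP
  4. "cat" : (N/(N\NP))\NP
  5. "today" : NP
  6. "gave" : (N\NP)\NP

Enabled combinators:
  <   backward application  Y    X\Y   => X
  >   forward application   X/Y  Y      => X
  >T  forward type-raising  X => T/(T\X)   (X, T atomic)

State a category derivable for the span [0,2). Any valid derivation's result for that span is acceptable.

S\PP

[0,7] S   <
  [0,2] S\PP   <
    [0,1] "park" : NP
    [1,2] "often" : (S\PP)\NP
  [2,7] S\(S\PP)   >
    [2,3] "liked" : (S\(S\PP))/N
    [3,7] N   >
      [3,5] N/(N\NP)   <
        [3,4] "plan" : NP
        [4,5] "cat" : (N/(N\NP))\NP
      [5,7] N\NP   <
        [5,6] "today" : NP
        [6,7] "gave" : (N\NP)\NP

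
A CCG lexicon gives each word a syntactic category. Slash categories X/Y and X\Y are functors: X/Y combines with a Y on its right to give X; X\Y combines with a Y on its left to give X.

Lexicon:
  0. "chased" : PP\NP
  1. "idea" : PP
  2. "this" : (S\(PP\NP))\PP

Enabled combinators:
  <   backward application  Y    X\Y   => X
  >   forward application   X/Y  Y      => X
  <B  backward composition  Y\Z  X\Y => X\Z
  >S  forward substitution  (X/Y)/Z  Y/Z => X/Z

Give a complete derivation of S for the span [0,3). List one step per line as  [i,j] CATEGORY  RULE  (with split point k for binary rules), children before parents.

[0,3] S   <
  [0,1] "chased" : PP\NP
  [1,3] S\(PP\NP)   <
    [1,2] "idea" : PP
    [2,3] "this" : (S\(PP\NP))\PP

[0,1] PP\NP  lex  "chased"
[1,2] PP  lex  "idea"
[2,3] (S\(PP\NP))\PP  lex  "this"
[1,3] S\(PP\NP)  <  k=2
[0,3] S  <  k=1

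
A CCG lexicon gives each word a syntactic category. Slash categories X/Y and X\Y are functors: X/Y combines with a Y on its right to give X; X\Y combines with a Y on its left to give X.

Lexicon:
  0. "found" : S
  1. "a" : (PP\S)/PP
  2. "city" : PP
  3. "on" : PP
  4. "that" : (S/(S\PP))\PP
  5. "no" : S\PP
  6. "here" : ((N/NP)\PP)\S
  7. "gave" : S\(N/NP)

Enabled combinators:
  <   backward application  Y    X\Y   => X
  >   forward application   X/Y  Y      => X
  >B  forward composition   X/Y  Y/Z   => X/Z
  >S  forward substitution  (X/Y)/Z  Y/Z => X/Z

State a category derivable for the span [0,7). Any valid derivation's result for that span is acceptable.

[0,8] S   <
  [0,7] N/NP   <
    [0,3] PP   <
      [0,1] "found" : S
      [1,3] PP\S   >
        [1,2] "a" : (PP\S)/PP
        [2,3] "city" : PP
    [3,7] (N/NP)\PP   <
      [3,6] S   >
        [3,5] S/(S\PP)   <
          [3,4] "on" : PP
          [4,5] "that" : (S/(S\PP))\PP
        [5,6] "no" : S\PP
      [6,7] "here" : ((N/NP)\PP)\S
  [7,8] "gave" : S\(N/NP)

N/NP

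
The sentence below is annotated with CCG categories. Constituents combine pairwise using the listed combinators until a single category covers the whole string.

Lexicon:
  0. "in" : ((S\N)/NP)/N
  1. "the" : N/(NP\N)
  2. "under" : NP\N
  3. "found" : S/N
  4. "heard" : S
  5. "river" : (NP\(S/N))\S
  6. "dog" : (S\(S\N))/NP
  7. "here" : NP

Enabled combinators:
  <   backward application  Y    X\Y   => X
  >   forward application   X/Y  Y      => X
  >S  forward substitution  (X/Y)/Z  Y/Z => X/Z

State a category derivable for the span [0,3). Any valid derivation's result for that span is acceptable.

(S\N)/NP

[0,8] S   <
  [0,6] S\N   >
    [0,3] (S\N)/NP   >
      [0,1] "in" : ((S\N)/NP)/N
      [1,3] N   >
        [1,2] "the" : N/(NP\N)
        [2,3] "under" : NP\N
    [3,6] NP   <
      [3,4] "found" : S/N
      [4,6] NP\(S/N)   <
        [4,5] "heard" : S
        [5,6] "river" : (NP\(S/N))\S
  [6,8] S\(S\N)   >
    [6,7] "dog" : (S\(S\N))/NP
    [7,8] "here" : NP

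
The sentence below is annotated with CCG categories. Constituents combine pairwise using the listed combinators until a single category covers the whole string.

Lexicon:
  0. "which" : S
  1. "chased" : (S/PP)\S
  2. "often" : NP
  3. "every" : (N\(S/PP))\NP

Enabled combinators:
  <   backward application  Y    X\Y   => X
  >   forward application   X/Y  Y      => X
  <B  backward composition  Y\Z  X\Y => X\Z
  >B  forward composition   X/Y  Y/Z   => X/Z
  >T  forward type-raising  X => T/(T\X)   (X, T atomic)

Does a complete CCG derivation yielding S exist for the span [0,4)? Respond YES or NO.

S (S/PP)\S NP (N\(S/PP))\NP
CKY chart[0,4] = {N, N/(N\N), NP/(NP\N), PP/(PP\N), S/(S\N)}; S ∉ chart

NO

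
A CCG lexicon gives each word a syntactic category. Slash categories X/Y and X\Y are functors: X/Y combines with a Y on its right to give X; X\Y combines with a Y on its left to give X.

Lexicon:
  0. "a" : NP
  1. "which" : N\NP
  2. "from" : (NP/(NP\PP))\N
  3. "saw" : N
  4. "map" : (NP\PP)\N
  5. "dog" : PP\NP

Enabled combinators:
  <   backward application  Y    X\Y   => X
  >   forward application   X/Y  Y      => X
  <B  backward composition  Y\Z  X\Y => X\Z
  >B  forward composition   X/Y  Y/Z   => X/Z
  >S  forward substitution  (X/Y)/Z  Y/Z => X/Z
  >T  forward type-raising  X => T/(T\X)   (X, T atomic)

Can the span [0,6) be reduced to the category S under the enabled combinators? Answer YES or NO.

NO

NP N\NP (NP/(NP\PP))\N N (NP\PP)\N PP\NP
CKY chart[0,6] = {N/(N\PP), NP/(NP\PP), PP, PP/(PP\PP), S/(S\PP)}; S ∉ chart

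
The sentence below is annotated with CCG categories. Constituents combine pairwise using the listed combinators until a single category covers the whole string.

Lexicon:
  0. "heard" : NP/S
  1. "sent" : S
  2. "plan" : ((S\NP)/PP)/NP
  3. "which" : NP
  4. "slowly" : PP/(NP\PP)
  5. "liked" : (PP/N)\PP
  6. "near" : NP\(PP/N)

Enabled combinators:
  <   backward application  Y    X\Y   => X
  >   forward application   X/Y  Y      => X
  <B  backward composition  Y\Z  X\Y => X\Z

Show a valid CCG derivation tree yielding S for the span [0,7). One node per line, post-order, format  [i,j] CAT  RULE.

[0,7] S   <
  [0,2] NP   >
    [0,1] "heard" : NP/S
    [1,2] "sent" : S
  [2,7] S\NP   >
    [2,4] (S\NP)/PP   >
      [2,3] "plan" : ((S\NP)/PP)/NP
      [3,4] "which" : NP
    [4,7] PP   >
      [4,5] "slowly" : PP/(NP\PP)
      [5,7] NP\PP   <B
        [5,6] "liked" : (PP/N)\PP
        [6,7] "near" : NP\(PP/N)

[0,1] NP/S  lex  "heard"
[1,2] S  lex  "sent"
[0,2] NP  >  k=1
[2,3] ((S\NP)/PP)/NP  lex  "plan"
[3,4] NP  lex  "which"
[2,4] (S\NP)/PP  >  k=3
[4,5] PP/(NP\PP)  lex  "slowly"
[5,6] (PP/N)\PP  lex  "liked"
[6,7] NP\(PP/N)  lex  "near"
[5,7] NP\PP  <B  k=6
[4,7] PP  >  k=5
[2,7] S\NP  >  k=4
[0,7] S  <  k=2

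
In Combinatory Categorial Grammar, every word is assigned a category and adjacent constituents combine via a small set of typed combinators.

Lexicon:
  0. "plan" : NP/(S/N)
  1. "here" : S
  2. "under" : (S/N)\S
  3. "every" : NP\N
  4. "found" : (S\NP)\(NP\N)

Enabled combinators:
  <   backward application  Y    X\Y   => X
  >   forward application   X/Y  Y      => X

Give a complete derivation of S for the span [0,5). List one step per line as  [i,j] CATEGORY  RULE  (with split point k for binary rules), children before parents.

[0,1] NP/(S/N)  lex  "plan"
[1,2] S  lex  "here"
[2,3] (S/N)\S  lex  "under"
[1,3] S/N  <  k=2
[0,3] NP  >  k=1
[3,4] NP\N  lex  "every"
[4,5] (S\NP)\(NP\N)  lex  "found"
[3,5] S\NP  <  k=4
[0,5] S  <  k=3

[0,5] S   <
  [0,3] NP   >
    [0,1] "plan" : NP/(S/N)
    [1,3] S/N   <
      [1,2] "here" : S
      [2,3] "under" : (S/N)\S
  [3,5] S\NP   <
    [3,4] "every" : NP\N
    [4,5] "found" : (S\NP)\(NP\N)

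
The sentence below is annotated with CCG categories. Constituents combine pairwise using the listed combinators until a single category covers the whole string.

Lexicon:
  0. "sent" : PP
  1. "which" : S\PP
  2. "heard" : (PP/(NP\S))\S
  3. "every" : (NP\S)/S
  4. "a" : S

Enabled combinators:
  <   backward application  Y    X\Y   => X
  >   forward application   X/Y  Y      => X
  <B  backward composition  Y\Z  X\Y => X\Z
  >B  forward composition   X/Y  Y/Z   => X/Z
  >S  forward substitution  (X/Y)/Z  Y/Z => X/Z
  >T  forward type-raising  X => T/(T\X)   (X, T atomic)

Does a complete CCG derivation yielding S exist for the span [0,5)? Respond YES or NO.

PP S\PP (PP/(NP\S))\S (NP\S)/S S
CKY chart[0,5] = {N/(N\PP), NP/(NP\PP), PP, PP/(PP\PP), PP/(S\S), S/(S\PP)}; S ∉ chart

NO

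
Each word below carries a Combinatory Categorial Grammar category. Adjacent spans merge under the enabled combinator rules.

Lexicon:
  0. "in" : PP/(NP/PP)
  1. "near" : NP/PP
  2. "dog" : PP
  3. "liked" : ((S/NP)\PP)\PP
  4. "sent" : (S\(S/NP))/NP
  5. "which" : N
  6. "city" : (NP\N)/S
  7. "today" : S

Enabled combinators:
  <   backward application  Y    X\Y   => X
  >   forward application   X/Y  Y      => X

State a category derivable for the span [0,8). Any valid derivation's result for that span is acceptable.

[0,8] S   <
  [0,4] S/NP   <
    [0,2] PP   >
      [0,1] "in" : PP/(NP/PP)
      [1,2] "near" : NP/PP
    [2,4] (S/NP)\PP   <
      [2,3] "dog" : PP
      [3,4] "liked" : ((S/NP)\PP)\PP
  [4,8] S\(S/NP)   >
    [4,5] "sent" : (S\(S/NP))/NP
    [5,8] NP   <
      [5,6] "which" : N
      [6,8] NP\N   >
        [6,7] "city" : (NP\N)/S
        [7,8] "today" : S

S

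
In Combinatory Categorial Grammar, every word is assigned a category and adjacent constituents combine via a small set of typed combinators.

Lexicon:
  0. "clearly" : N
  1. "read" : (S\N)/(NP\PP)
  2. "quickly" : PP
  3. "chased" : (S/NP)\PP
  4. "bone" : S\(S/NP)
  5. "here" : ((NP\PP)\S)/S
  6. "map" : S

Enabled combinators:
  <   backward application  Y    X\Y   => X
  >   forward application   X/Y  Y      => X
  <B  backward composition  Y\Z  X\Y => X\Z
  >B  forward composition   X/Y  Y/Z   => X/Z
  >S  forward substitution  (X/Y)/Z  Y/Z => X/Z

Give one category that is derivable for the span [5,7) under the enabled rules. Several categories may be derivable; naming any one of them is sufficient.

[0,7] S   <
  [0,1] "clearly" : N
  [1,7] S\N   >
    [1,2] "read" : (S\N)/(NP\PP)
    [2,7] NP\PP   <
      [2,5] S   <
        [2,3] "quickly" : PP
        [3,5] S\PP   <B
          [3,4] "chased" : (S/NP)\PP
          [4,5] "bone" : S\(S/NP)
      [5,7] (NP\PP)\S   >
        [5,6] "here" : ((NP\PP)\S)/S
        [6,7] "map" : S

(NP\PP)\S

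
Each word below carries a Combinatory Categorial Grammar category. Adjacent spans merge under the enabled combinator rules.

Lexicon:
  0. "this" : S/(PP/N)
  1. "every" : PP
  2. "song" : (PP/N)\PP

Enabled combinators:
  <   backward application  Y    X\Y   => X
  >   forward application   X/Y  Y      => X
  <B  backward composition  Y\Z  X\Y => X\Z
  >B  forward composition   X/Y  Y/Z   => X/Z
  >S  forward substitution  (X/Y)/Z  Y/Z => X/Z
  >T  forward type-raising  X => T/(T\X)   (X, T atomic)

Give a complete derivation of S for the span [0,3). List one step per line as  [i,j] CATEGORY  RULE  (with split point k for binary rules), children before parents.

[0,1] S/(PP/N)  lex  "this"
[1,2] PP  lex  "every"
[2,3] (PP/N)\PP  lex  "song"
[1,3] PP/N  <  k=2
[0,3] S  >  k=1

[0,3] S   >
  [0,1] "this" : S/(PP/N)
  [1,3] PP/N   <
    [1,2] "every" : PP
    [2,3] "song" : (PP/N)\PP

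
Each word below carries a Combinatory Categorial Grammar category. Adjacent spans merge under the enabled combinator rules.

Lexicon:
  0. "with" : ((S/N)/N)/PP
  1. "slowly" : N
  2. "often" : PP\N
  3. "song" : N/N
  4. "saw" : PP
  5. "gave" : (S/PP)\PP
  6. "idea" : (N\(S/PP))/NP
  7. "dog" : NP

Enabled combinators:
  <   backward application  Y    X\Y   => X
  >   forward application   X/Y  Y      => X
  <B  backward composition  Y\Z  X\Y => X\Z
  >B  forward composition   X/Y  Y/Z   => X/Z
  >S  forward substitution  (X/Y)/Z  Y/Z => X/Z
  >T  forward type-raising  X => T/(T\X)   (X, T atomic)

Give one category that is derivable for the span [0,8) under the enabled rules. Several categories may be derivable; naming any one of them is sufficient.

S

[0,8] S   >
  [0,4] S/N   >S
    [0,3] (S/N)/N   >
      [0,1] "with" : ((S/N)/N)/PP
      [1,3] PP   >
        [1,2] PP/(PP\N)   >T
          [1,2] "slowly" : N
        [2,3] "often" : PP\N
    [3,4] "song" : N/N
  [4,8] N   >
    [4,5] N/(N\PP)   >T
      [4,5] "saw" : PP
    [5,8] N\PP   <B
      [5,6] "gave" : (S/PP)\PP
      [6,8] N\(S/PP)   >
        [6,7] "idea" : (N\(S/PP))/NP
        [7,8] "dog" : NP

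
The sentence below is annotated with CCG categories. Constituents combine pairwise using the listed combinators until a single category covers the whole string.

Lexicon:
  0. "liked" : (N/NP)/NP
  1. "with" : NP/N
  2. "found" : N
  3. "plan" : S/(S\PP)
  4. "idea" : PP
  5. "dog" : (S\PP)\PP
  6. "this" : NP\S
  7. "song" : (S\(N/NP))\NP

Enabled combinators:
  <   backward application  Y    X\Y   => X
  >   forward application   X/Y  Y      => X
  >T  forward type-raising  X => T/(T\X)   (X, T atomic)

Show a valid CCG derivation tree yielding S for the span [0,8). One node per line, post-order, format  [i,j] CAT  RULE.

[0,8] S   <
  [0,3] N/NP   >
    [0,1] "liked" : (N/NP)/NP
    [1,3] NP   >
      [1,2] "with" : NP/N
      [2,3] "found" : N
  [3,8] S\(N/NP)   <
    [3,7] NP   <
      [3,6] S   >
        [3,4] "plan" : S/(S\PP)
        [4,6] S\PP   <
          [4,5] "idea" : PP
          [5,6] "dog" : (S\PP)\PP
      [6,7] "this" : NP\S
    [7,8] "song" : (S\(N/NP))\NP

[0,1] (N/NP)/NP  lex  "liked"
[1,2] NP/N  lex  "with"
[2,3] N  lex  "found"
[1,3] NP  >  k=2
[0,3] N/NP  >  k=1
[3,4] S/(S\PP)  lex  "plan"
[4,5] PP  lex  "idea"
[5,6] (S\PP)\PP  lex  "dog"
[4,6] S\PP  <  k=5
[3,6] S  >  k=4
[6,7] NP\S  lex  "this"
[3,7] NP  <  k=6
[7,8] (S\(N/NP))\NP  lex  "song"
[3,8] S\(N/NP)  <  k=7
[0,8] S  <  k=3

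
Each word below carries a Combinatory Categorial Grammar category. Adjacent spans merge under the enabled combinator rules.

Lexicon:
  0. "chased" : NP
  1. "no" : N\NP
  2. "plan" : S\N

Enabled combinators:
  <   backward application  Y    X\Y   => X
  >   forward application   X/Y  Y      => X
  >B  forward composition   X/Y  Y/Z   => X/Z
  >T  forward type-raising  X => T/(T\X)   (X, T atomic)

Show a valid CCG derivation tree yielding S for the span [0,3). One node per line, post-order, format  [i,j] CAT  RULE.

[0,3] S   <
  [0,2] N   >
    [0,1] N/(N\NP)   >T
      [0,1] "chased" : NP
    [1,2] "no" : N\NP
  [2,3] "plan" : S\N

[0,1] NP  lex  "chased"
[0,1] N/(N\NP)  >T
[1,2] N\NP  lex  "no"
[0,2] N  >  k=1
[2,3] S\N  lex  "plan"
[0,3] S  <  k=2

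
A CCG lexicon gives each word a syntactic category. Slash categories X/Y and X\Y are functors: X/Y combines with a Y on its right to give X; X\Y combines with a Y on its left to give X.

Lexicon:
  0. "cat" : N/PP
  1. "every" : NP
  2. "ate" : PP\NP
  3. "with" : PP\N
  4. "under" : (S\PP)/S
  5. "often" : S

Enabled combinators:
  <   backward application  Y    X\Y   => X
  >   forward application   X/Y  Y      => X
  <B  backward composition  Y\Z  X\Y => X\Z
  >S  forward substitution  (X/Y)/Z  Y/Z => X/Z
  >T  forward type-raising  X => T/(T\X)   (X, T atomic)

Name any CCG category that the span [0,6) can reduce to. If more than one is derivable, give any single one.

[0,6] S   <
  [0,4] PP   <
    [0,3] N   >
      [0,1] "cat" : N/PP
      [1,3] PP   <
        [1,2] "every" : NP
        [2,3] "ate" : PP\NP
    [3,4] "with" : PP\N
  [4,6] S\PP   >
    [4,5] "under" : (S\PP)/S
    [5,6] "often" : S

S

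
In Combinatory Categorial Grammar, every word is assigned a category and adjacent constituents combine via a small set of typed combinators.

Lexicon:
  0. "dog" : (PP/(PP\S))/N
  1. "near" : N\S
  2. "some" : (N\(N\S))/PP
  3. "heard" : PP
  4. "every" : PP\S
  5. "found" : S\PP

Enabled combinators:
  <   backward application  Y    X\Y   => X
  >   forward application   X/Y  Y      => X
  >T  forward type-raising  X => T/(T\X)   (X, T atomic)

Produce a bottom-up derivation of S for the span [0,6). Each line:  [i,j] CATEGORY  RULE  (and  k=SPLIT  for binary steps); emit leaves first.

[0,1] (PP/(PP\S))/N  lex  "dog"
[1,2] N\S  lex  "near"
[2,3] (N\(N\S))/PP  lex  "some"
[3,4] PP  lex  "heard"
[2,4] N\(N\S)  >  k=3
[1,4] N  <  k=2
[0,4] PP/(PP\S)  >  k=1
[4,5] PP\S  lex  "every"
[0,5] PP  >  k=4
[5,6] S\PP  lex  "found"
[0,6] S  <  k=5

[0,6] S   <
  [0,5] PP   >
    [0,4] PP/(PP\S)   >
      [0,1] "dog" : (PP/(PP\S))/N
      [1,4] N   <
        [1,2] "near" : N\S
        [2,4] N\(N\S)   >
          [2,3] "some" : (N\(N\S))/PP
          [3,4] "heard" : PP
    [4,5] "every" : PP\S
  [5,6] "found" : S\PP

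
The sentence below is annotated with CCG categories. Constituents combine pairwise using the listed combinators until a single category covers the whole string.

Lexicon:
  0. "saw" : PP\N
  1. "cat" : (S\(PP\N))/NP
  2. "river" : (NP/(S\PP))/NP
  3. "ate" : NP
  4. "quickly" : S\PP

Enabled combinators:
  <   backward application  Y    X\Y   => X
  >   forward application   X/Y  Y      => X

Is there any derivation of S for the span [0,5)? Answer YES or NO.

[0,5] S   <
  [0,1] "saw" : PP\N
  [1,5] S\(PP\N)   >
    [1,2] "cat" : (S\(PP\N))/NP
    [2,5] NP   >
      [2,4] NP/(S\PP)   >
        [2,3] "river" : (NP/(S\PP))/NP
        [3,4] "ate" : NP
      [4,5] "quickly" : S\PP

YES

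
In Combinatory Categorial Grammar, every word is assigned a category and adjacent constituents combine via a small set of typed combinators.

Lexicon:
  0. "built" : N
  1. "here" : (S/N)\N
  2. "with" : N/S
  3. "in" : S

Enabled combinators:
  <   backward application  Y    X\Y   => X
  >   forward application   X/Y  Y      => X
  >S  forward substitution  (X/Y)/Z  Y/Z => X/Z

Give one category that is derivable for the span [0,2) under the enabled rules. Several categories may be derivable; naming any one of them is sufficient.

S/N

[0,4] S   >
  [0,2] S/N   <
    [0,1] "built" : N
    [1,2] "here" : (S/N)\N
  [2,4] N   >
    [2,3] "with" : N/S
    [3,4] "in" : S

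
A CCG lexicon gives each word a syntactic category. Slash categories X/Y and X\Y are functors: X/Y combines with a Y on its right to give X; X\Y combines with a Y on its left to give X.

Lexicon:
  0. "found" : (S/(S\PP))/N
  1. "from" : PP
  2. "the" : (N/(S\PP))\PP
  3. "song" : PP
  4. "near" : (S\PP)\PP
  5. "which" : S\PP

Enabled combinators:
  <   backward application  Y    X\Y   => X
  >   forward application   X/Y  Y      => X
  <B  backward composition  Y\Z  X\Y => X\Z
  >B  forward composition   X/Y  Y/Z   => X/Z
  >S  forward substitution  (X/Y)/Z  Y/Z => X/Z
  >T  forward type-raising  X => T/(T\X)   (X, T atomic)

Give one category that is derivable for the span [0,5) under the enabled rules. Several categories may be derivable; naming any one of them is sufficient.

S/(S\PP)

[0,6] S   >
  [0,5] S/(S\PP)   >
    [0,1] "found" : (S/(S\PP))/N
    [1,5] N   >
      [1,3] N/(S\PP)   <
        [1,2] "from" : PP
        [2,3] "the" : (N/(S\PP))\PP
      [3,5] S\PP   <
        [3,4] "song" : PP
        [4,5] "near" : (S\PP)\PP
  [5,6] "which" : S\PP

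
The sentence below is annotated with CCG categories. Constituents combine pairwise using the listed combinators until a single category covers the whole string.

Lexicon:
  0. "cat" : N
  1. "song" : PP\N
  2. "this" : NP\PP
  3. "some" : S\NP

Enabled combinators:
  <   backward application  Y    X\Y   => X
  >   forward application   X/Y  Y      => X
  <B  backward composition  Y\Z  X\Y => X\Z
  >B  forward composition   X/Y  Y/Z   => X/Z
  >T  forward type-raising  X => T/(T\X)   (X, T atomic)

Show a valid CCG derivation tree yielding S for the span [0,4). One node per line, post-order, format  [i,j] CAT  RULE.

[0,1] N  lex  "cat"
[0,1] PP/(PP\N)  >T
[1,2] PP\N  lex  "song"
[0,2] PP  >  k=1
[2,3] NP\PP  lex  "this"
[0,3] NP  <  k=2
[3,4] S\NP  lex  "some"
[0,4] S  <  k=3

[0,4] S   <
  [0,3] NP   <
    [0,2] PP   >
      [0,1] PP/(PP\N)   >T
        [0,1] "cat" : N
      [1,2] "song" : PP\N
    [2,3] "this" : NP\PP
  [3,4] "some" : S\NP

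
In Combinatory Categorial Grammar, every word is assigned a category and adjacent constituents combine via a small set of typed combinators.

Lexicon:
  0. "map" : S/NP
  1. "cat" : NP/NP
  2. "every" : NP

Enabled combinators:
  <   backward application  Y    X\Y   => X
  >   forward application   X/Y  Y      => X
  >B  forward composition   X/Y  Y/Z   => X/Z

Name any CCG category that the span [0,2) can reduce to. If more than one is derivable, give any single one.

S/NP

[0,3] S   >
  [0,2] S/NP   >B
    [0,1] "map" : S/NP
    [1,2] "cat" : NP/NP
  [2,3] "every" : NP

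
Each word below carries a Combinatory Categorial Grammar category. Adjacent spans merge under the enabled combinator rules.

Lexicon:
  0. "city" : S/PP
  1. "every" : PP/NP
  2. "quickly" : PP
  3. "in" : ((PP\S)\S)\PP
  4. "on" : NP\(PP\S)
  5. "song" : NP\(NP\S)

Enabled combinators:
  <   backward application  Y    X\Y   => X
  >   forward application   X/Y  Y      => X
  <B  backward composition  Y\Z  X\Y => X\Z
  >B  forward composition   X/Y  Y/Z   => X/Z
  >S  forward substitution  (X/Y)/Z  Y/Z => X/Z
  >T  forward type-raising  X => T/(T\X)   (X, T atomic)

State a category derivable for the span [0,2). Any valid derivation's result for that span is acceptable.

[0,6] S   >
  [0,2] S/NP   >B
    [0,1] "city" : S/PP
    [1,2] "every" : PP/NP
  [2,6] NP   <
    [2,5] NP\S   <B
      [2,4] (PP\S)\S   <
        [2,3] "quickly" : PP
        [3,4] "in" : ((PP\S)\S)\PP
      [4,5] "on" : NP\(PP\S)
    [5,6] "song" : NP\(NP\S)

S/NP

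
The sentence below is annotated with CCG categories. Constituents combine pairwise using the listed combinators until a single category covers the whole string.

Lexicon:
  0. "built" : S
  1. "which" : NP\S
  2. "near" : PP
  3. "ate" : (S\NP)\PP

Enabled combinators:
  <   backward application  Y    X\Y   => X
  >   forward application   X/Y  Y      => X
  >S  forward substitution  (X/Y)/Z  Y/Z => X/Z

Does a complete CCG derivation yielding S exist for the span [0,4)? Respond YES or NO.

[0,4] S   <
  [0,2] NP   <
    [0,1] "built" : S
    [1,2] "which" : NP\S
  [2,4] S\NP   <
    [2,3] "near" : PP
    [3,4] "ate" : (S\NP)\PP

YES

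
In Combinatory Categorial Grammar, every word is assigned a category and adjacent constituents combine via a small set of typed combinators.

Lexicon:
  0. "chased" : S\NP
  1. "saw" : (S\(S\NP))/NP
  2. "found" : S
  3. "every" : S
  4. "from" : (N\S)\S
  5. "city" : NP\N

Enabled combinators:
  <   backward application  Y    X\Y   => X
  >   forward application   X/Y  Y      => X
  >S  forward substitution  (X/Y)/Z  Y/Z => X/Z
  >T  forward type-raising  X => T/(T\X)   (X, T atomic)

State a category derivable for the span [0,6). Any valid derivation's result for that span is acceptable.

S

[0,6] S   <
  [0,1] "chased" : S\NP
  [1,6] S\(S\NP)   >
    [1,2] "saw" : (S\(S\NP))/NP
    [2,6] NP   <
      [2,5] N   <
        [2,3] "found" : S
        [3,5] N\S   <
          [3,4] "every" : S
          [4,5] "from" : (N\S)\S
      [5,6] "city" : NP\N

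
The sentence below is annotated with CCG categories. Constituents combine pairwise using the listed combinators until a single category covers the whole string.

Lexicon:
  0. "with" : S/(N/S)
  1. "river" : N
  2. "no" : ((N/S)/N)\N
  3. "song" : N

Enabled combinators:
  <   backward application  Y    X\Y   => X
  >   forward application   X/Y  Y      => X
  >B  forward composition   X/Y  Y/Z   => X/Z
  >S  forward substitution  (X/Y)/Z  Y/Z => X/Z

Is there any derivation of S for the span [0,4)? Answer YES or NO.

YES

[0,4] S   >
  [0,1] "with" : S/(N/S)
  [1,4] N/S   >
    [1,3] (N/S)/N   <
      [1,2] "river" : N
      [2,3] "no" : ((N/S)/N)\N
    [3,4] "song" : N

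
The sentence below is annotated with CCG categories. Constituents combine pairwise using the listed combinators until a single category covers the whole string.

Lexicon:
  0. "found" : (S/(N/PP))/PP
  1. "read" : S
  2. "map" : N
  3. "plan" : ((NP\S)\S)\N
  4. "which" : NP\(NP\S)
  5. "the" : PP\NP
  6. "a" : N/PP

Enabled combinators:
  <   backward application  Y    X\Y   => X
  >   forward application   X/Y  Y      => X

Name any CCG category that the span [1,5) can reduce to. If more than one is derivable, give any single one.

NP

[0,7] S   >
  [0,6] S/(N/PP)   >
    [0,1] "found" : (S/(N/PP))/PP
    [1,6] PP   <
      [1,5] NP   <
        [1,4] NP\S   <
          [1,2] "read" : S
          [2,4] (NP\S)\S   <
            [2,3] "map" : N
            [3,4] "plan" : ((NP\S)\S)\N
        [4,5] "which" : NP\(NP\S)
      [5,6] "the" : PP\NP
  [6,7] "a" : N/PP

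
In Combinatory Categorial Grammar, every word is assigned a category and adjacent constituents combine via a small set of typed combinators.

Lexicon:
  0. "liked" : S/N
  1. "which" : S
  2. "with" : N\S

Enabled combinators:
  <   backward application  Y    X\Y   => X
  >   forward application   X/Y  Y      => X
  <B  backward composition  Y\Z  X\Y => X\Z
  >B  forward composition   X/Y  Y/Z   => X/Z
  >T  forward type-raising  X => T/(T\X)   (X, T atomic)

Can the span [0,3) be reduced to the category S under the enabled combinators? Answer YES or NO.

YES

[0,3] S   >
  [0,1] "liked" : S/N
  [1,3] N   <
    [1,2] "which" : S
    [2,3] "with" : N\S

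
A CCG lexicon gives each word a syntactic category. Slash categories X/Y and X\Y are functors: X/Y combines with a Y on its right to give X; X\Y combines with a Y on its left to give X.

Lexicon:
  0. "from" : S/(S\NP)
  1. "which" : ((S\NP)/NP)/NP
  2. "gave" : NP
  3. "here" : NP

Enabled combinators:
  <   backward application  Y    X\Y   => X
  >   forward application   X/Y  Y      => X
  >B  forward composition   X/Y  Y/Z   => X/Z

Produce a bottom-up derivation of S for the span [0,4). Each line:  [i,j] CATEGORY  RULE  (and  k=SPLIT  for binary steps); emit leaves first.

[0,4] S   >
  [0,1] "from" : S/(S\NP)
  [1,4] S\NP   >
    [1,3] (S\NP)/NP   >
      [1,2] "which" : ((S\NP)/NP)/NP
      [2,3] "gave" : NP
    [3,4] "here" : NP

[0,1] S/(S\NP)  lex  "from"
[1,2] ((S\NP)/NP)/NP  lex  "which"
[2,3] NP  lex  "gave"
[1,3] (S\NP)/NP  >  k=2
[3,4] NP  lex  "here"
[1,4] S\NP  >  k=3
[0,4] S  >  k=1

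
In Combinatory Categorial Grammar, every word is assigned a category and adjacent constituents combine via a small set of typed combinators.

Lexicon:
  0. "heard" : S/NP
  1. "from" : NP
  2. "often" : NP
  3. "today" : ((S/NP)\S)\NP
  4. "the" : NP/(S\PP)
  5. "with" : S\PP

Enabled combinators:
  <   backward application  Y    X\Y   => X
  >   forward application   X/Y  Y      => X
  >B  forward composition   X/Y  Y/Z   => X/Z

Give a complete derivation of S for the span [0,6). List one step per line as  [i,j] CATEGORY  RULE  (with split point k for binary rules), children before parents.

[0,6] S   >
  [0,4] S/NP   <
    [0,2] S   >
      [0,1] "heard" : S/NP
      [1,2] "from" : NP
    [2,4] (S/NP)\S   <
      [2,3] "often" : NP
      [3,4] "today" : ((S/NP)\S)\NP
  [4,6] NP   >
    [4,5] "the" : NP/(S\PP)
    [5,6] "with" : S\PP

[0,1] S/NP  lex  "heard"
[1,2] NP  lex  "from"
[0,2] S  >  k=1
[2,3] NP  lex  "often"
[3,4] ((S/NP)\S)\NP  lex  "today"
[2,4] (S/NP)\S  <  k=3
[0,4] S/NP  <  k=2
[4,5] NP/(S\PP)  lex  "the"
[5,6] S\PP  lex  "with"
[4,6] NP  >  k=5
[0,6] S  >  k=4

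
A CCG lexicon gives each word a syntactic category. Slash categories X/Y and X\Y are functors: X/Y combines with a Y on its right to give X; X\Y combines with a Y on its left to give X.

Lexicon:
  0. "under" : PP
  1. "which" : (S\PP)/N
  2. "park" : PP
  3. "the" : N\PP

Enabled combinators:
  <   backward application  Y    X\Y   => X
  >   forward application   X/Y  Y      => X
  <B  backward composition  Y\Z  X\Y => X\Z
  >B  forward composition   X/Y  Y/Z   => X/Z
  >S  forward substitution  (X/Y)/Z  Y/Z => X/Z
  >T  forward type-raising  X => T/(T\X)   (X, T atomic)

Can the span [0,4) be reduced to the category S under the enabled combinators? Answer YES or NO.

[0,4] S   >
  [0,1] S/(S\PP)   >T
    [0,1] "under" : PP
  [1,4] S\PP   >
    [1,2] "which" : (S\PP)/N
    [2,4] N   <
      [2,3] "park" : PP
      [3,4] "the" : N\PP

YES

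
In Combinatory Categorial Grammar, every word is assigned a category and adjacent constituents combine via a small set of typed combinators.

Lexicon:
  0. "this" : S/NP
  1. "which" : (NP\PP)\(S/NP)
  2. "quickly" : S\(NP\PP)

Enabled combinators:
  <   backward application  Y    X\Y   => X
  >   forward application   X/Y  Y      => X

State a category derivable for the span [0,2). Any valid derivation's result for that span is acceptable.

NP\PP

[0,3] S   <
  [0,2] NP\PP   <
    [0,1] "this" : S/NP
    [1,2] "which" : (NP\PP)\(S/NP)
  [2,3] "quickly" : S\(NP\PP)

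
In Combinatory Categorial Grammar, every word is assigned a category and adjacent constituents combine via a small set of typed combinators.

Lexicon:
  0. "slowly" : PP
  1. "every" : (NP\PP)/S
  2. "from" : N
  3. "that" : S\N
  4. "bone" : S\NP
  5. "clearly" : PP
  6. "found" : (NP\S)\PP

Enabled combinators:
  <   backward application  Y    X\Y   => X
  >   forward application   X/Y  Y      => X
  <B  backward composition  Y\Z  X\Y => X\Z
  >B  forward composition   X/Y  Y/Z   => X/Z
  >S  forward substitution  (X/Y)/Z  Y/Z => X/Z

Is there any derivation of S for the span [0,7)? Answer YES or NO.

NO

PP (NP\PP)/S N S\N S\NP PP (NP\S)\PP
CKY chart[0,7] = {NP}; S ∉ chart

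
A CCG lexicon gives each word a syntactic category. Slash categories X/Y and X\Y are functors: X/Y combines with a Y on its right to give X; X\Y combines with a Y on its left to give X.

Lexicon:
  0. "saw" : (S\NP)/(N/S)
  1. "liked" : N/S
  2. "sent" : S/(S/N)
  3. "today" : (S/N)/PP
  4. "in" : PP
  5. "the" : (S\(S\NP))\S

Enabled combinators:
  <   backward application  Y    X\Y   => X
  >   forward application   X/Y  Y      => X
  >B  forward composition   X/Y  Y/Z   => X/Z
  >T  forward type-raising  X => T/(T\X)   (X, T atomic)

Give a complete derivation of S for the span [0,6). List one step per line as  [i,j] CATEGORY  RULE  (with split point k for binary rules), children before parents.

[0,1] (S\NP)/(N/S)  lex  "saw"
[1,2] N/S  lex  "liked"
[0,2] S\NP  >  k=1
[2,3] S/(S/N)  lex  "sent"
[3,4] (S/N)/PP  lex  "today"
[2,4] S/PP  >B  k=3
[4,5] PP  lex  "in"
[2,5] S  >  k=4
[5,6] (S\(S\NP))\S  lex  "the"
[2,6] S\(S\NP)  <  k=5
[0,6] S  <  k=2

[0,6] S   <
  [0,2] S\NP   >
    [0,1] "saw" : (S\NP)/(N/S)
    [1,2] "liked" : N/S
  [2,6] S\(S\NP)   <
    [2,5] S   >
      [2,4] S/PP   >B
        [2,3] "sent" : S/(S/N)
        [3,4] "today" : (S/N)/PP
      [4,5] "in" : PP
    [5,6] "the" : (S\(S\NP))\S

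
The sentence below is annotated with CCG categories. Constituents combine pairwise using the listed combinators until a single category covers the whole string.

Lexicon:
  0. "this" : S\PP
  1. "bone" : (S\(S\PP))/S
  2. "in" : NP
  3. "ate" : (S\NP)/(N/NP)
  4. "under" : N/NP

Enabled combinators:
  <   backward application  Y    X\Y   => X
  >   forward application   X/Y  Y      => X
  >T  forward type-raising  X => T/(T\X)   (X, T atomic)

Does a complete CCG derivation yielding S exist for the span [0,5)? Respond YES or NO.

YES

[0,5] S   <
  [0,1] "this" : S\PP
  [1,5] S\(S\PP)   >
    [1,2] "bone" : (S\(S\PP))/S
    [2,5] S   >
      [2,3] S/(S\NP)   >T
        [2,3] "in" : NP
      [3,5] S\NP   >
        [3,4] "ate" : (S\NP)/(N/NP)
        [4,5] "under" : N/NP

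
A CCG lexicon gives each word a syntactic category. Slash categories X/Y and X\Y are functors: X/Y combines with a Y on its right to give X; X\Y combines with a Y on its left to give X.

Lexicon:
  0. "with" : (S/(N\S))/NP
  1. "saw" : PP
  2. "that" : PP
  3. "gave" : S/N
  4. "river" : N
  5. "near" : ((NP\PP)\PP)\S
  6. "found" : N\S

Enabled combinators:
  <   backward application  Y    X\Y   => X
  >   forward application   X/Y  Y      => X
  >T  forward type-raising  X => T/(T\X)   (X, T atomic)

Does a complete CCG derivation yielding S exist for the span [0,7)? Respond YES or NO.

YES

[0,7] S   >
  [0,6] S/(N\S)   >
    [0,1] "with" : (S/(N\S))/NP
    [1,6] NP   <
      [1,2] "saw" : PP
      [2,6] NP\PP   <
        [2,3] "that" : PP
        [3,6] (NP\PP)\PP   <
          [3,5] S   >
            [3,4] "gave" : S/N
            [4,5] "river" : N
          [5,6] "near" : ((NP\PP)\PP)\S
  [6,7] "found" : N\S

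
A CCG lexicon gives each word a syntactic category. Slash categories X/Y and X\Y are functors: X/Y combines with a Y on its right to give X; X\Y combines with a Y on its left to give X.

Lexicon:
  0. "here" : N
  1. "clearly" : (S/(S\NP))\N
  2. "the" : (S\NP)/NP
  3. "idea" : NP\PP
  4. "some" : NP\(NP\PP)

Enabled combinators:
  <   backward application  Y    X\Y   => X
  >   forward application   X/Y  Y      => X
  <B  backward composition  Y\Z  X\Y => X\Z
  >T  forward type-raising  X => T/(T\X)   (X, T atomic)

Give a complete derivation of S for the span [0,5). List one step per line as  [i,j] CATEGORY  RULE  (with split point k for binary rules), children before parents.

[0,5] S   >
  [0,2] S/(S\NP)   <
    [0,1] "here" : N
    [1,2] "clearly" : (S/(S\NP))\N
  [2,5] S\NP   >
    [2,3] "the" : (S\NP)/NP
    [3,5] NP   <
      [3,4] "idea" : NP\PP
      [4,5] "some" : NP\(NP\PP)

[0,1] N  lex  "here"
[1,2] (S/(S\NP))\N  lex  "clearly"
[0,2] S/(S\NP)  <  k=1
[2,3] (S\NP)/NP  lex  "the"
[3,4] NP\PP  lex  "idea"
[4,5] NP\(NP\PP)  lex  "some"
[3,5] NP  <  k=4
[2,5] S\NP  >  k=3
[0,5] S  >  k=2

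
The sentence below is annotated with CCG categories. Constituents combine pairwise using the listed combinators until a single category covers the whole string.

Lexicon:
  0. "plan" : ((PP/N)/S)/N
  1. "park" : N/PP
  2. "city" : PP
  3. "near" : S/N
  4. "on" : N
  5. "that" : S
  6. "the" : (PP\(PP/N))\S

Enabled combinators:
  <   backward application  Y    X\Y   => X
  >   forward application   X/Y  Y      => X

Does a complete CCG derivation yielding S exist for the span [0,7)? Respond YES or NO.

NO

((PP/N)/S)/N N/PP PP S/N N S (PP\(PP/N))\S
CKY chart[0,7] = {PP}; S ∉ chart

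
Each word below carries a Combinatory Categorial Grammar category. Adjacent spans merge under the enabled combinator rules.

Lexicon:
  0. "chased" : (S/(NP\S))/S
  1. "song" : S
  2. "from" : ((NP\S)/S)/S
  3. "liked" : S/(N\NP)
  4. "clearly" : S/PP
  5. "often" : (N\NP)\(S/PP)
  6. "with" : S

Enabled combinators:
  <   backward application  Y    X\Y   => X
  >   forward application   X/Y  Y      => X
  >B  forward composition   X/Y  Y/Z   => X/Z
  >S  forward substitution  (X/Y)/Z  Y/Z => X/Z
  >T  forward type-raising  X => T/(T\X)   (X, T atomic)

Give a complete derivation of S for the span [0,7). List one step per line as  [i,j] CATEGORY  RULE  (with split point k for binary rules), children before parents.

[0,1] (S/(NP\S))/S  lex  "chased"
[1,2] S  lex  "song"
[0,2] S/(NP\S)  >  k=1
[2,3] ((NP\S)/S)/S  lex  "from"
[3,4] S/(N\NP)  lex  "liked"
[4,5] S/PP  lex  "clearly"
[5,6] (N\NP)\(S/PP)  lex  "often"
[4,6] N\NP  <  k=5
[3,6] S  >  k=4
[2,6] (NP\S)/S  >  k=3
[6,7] S  lex  "with"
[2,7] NP\S  >  k=6
[0,7] S  >  k=2

[0,7] S   >
  [0,2] S/(NP\S)   >
    [0,1] "chased" : (S/(NP\S))/S
    [1,2] "song" : S
  [2,7] NP\S   >
    [2,6] (NP\S)/S   >
      [2,3] "from" : ((NP\S)/S)/S
      [3,6] S   >
        [3,4] "liked" : S/(N\NP)
        [4,6] N\NP   <
          [4,5] "clearly" : S/PP
          [5,6] "often" : (N\NP)\(S/PP)
    [6,7] "with" : S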